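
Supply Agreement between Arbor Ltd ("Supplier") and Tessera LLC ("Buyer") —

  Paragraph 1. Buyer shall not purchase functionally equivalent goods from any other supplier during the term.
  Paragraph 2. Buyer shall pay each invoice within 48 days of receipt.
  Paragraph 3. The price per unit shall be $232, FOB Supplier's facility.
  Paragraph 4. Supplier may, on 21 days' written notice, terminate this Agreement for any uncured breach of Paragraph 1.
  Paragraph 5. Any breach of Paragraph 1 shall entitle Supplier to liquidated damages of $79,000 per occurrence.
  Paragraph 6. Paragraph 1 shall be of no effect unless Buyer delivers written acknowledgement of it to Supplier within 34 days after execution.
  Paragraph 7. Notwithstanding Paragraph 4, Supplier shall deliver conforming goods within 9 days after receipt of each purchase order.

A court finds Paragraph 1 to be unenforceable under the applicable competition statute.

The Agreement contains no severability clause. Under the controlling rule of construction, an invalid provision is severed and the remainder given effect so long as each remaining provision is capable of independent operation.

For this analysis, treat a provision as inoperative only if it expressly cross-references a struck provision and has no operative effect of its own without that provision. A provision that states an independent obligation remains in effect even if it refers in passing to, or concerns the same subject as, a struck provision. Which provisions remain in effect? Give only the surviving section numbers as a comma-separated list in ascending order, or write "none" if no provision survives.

2, 3, 7

Paragraph 1 is struck. Paragraph 4 merely fixes the termination right for breach of Paragraph 1; with Paragraph 1 gone it has nothing to operate on and falls away. Paragraph 5 has no operative effect of its own apart from Paragraph 1 and is therefore inoperative. Paragraph 6 has no operative effect of its own apart from Paragraph 1 and is therefore inoperative. Although Paragraph 7 refers to Paragraph 4, its operative terms do not depend on Paragraph 4, so it remains in effect. Under the stated default rule, only provisions that cannot operate independently fall away; the rest are enforced. The provisions still in force are Paragraph 2, Paragraph 3, and Paragraph 7.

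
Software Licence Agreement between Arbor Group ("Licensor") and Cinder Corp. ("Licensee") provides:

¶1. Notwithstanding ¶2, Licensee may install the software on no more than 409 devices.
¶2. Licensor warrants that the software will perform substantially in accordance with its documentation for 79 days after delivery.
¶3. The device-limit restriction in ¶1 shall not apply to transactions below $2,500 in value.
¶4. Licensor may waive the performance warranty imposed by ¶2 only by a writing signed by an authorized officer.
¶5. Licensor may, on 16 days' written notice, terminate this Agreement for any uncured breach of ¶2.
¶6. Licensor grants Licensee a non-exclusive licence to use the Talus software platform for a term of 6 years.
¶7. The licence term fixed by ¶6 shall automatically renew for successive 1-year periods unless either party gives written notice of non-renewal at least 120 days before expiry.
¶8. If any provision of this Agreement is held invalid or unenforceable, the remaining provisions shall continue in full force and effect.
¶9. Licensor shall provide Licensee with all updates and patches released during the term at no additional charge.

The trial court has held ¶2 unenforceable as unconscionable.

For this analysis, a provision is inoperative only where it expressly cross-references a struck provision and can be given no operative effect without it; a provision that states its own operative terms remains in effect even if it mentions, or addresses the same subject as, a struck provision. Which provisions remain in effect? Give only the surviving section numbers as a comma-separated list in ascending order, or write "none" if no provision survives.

¶2 is struck. ¶4 merely fixes the waiver condition for ¶2; with ¶2 gone it has nothing to operate on and falls away. ¶5 has no operative effect of its own apart from ¶2 and is therefore inoperative. Although ¶1 refers to ¶2, its operative terms do not depend on ¶2, so it remains in effect. ¶8 is a severability clause and preserves every provision that can still be given independent effect. The provisions still in force are ¶1, ¶3, ¶6, ¶7, ¶8, and ¶9.

1, 3, 6, 7, 8, 9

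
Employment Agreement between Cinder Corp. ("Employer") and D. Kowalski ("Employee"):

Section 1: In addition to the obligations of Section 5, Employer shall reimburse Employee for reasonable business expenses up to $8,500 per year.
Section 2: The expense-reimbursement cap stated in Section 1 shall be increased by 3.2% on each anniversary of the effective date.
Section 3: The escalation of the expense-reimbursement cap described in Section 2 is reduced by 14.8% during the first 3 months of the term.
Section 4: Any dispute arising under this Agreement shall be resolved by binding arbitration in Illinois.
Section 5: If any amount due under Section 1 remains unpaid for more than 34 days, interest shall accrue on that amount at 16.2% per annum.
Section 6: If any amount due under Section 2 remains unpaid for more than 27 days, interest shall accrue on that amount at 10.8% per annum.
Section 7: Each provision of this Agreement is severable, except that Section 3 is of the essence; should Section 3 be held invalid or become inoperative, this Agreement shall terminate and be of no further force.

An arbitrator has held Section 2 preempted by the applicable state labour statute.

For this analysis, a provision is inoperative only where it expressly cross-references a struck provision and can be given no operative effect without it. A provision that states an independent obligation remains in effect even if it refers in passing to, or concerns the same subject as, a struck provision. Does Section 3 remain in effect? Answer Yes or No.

Section 2 is struck. Section 3 does nothing except set the introductory reduction to the escalation of the expense-reimbursement cap by reference to Section 2; with Section 2 gone it has no independent effect and is inoperative. The whole of Section 6 is the default interest on the escalation of the expense-reimbursement cap, defined by reference to Section 2, so Section 6 cannot stand once Section 2 is removed. Section 7 makes Section 3 an essential term, and Section 3 has been rendered inoperative by the cascade; under Section 7, the entire Agreement is therefore void. No provision of the Agreement survives. Section 3 is among the inoperative provisions, so the answer is no.

No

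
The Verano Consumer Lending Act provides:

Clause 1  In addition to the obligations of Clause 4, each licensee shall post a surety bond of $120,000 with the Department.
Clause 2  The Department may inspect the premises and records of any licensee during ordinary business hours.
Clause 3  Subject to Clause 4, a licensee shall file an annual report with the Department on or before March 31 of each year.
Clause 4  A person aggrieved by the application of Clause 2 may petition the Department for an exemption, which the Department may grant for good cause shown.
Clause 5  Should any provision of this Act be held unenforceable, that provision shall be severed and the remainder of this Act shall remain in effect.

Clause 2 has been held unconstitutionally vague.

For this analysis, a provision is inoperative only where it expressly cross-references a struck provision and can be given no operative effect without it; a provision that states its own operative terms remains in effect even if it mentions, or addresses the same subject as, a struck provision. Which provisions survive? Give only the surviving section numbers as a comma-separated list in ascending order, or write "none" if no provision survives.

Clause 2 is struck. The only function of Clause 4 is the exemption procedure for Clause 2, so it cannot stand once Clause 2 is removed. Clause 1 mentions Clause 4 but its own obligation stands independently of Clause 4, so Clause 1 is not affected. Clause 3 mentions Clause 4 but its own obligation stands independently of Clause 4, so Clause 3 is not affected. Under the severability clause in Clause 5, the remaining provisions continue in force. The provisions still in force are Clause 1, Clause 3, and Clause 5.

1, 3, 5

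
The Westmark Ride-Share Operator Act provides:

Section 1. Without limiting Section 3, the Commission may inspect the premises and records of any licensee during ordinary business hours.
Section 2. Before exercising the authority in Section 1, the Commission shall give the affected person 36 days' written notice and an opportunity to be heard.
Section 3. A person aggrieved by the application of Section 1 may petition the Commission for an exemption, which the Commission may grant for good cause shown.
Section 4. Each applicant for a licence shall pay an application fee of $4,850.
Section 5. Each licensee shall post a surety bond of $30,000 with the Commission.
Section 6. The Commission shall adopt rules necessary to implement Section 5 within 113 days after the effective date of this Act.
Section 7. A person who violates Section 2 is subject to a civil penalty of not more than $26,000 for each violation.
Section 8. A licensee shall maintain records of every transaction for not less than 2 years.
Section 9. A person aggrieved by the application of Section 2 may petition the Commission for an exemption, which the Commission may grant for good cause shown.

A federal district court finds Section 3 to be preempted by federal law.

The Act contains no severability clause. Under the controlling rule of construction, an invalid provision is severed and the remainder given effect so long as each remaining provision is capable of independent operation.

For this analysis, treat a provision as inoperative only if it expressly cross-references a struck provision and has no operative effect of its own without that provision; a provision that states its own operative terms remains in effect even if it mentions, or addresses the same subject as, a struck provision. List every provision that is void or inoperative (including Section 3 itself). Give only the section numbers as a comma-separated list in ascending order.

3

Section 3 is struck. Although Section 1 refers to Section 3, its operative terms do not depend on Section 3, so it remains in effect. No other provision's operative terms depend on Section 3. Under the stated default rule, only provisions that cannot operate independently fall away; the rest are enforced. Section 1, Section 2, Section 4, Section 5, Section 6, Section 7, Section 8, and Section 9 remain in effect.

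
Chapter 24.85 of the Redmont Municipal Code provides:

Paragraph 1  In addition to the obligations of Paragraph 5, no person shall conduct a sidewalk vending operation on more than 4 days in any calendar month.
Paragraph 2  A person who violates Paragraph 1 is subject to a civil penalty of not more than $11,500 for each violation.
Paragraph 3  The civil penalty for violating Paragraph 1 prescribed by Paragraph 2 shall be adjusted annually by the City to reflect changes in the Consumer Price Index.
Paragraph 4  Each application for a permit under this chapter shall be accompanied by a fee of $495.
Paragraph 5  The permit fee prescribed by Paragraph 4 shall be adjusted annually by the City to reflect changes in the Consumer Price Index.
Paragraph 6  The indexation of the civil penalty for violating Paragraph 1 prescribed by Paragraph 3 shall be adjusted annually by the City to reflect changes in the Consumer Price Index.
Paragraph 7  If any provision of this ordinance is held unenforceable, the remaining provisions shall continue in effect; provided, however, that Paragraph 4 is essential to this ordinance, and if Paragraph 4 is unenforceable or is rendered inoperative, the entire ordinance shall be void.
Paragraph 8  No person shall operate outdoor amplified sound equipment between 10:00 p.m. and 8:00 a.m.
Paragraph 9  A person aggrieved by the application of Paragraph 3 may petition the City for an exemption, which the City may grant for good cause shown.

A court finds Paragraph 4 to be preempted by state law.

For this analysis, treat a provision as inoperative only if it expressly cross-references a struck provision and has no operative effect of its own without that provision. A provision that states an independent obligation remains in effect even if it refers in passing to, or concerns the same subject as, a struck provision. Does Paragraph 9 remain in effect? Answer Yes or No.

No

Paragraph 4 is struck. Paragraph 5 does nothing except set the indexation of the permit fee by reference to Paragraph 4; with Paragraph 4 gone it has no independent effect and is inoperative. Paragraph 7 makes Paragraph 4 an essential term, and Paragraph 4 is the provision held invalid; under Paragraph 7, the entire ordinance is therefore void. No provision of the ordinance survives. Paragraph 9 is among the inoperative provisions, so the answer is no.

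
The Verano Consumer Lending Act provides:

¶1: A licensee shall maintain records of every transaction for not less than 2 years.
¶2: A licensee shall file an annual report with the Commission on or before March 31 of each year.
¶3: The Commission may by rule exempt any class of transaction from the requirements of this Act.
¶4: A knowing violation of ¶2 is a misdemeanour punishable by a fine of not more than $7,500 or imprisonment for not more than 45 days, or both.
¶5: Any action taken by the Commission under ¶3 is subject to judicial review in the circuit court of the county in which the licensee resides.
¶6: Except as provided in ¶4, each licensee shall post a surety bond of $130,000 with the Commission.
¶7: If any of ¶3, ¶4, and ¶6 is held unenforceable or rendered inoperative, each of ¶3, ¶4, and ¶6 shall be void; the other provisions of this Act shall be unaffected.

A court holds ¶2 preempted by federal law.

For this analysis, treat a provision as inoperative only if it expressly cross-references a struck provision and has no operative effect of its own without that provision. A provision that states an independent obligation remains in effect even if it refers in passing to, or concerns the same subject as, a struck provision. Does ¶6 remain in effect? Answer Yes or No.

No

¶2 is struck. ¶4 operates only by reference to ¶2, so it falls with ¶2. ¶7 declares ¶3, ¶4, and ¶6 mutually dependent; since one of them has fallen, all of them are of no effect. That brings down ¶3 and ¶6 as well. ¶5 in turn depends solely on a provision now struck and likewise falls. The remainder continues in force under ¶7. The provisions still in force are ¶1 and ¶7. ¶6 is among the inoperative provisions, so the answer is no.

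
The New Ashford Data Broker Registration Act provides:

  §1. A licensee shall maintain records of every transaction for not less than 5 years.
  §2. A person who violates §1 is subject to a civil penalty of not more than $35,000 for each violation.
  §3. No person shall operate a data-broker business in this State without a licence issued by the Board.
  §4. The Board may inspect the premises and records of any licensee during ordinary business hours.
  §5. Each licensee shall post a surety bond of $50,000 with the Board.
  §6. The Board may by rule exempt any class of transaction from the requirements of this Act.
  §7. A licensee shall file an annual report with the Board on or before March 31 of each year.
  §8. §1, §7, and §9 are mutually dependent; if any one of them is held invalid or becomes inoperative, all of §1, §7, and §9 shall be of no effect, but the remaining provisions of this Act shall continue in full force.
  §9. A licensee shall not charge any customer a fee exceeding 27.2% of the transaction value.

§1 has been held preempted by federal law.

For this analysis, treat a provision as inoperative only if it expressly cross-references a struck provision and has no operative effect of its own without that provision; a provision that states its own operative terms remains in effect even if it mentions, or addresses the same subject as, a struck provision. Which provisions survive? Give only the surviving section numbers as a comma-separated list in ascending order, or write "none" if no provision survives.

§1 is struck. §2 operates only by reference to §1, so it falls with §1. §8 declares §1, §7, and §9 mutually dependent; since one of them has fallen, all of them are of no effect. That brings down §7 and §9 as well. The remainder continues in force under §8. §3, §4, §5, §6, and §8 remain in effect.

3, 4, 5, 6, 8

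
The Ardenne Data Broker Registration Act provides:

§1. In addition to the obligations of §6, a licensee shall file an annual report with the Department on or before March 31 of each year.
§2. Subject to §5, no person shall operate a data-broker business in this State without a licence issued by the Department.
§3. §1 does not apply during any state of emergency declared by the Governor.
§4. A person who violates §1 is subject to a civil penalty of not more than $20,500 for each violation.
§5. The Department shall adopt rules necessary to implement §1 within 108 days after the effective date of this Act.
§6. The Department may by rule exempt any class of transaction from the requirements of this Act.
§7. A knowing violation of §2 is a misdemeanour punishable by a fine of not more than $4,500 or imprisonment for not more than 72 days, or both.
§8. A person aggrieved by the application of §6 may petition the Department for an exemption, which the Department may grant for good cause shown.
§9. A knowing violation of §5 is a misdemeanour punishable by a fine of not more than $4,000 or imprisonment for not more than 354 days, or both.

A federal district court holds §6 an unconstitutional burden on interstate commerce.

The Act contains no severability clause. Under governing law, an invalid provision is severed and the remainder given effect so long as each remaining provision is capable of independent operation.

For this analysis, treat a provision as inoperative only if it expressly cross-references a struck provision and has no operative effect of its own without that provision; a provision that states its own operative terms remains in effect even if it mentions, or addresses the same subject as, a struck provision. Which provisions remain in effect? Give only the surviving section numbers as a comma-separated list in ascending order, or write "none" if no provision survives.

1, 2, 3, 4, 5, 7, 9

§6 is struck. The only function of §8 is the exemption procedure for §6, so it cannot stand once §6 is removed. Although §1 refers to §6, its operative terms do not depend on §6, so it remains in effect. With no severability clause, the stated default rule severs what cannot stand and enforces each remaining provision that can operate on its own. §1, §2, §3, §4, §5, §7, and §9 remain in effect.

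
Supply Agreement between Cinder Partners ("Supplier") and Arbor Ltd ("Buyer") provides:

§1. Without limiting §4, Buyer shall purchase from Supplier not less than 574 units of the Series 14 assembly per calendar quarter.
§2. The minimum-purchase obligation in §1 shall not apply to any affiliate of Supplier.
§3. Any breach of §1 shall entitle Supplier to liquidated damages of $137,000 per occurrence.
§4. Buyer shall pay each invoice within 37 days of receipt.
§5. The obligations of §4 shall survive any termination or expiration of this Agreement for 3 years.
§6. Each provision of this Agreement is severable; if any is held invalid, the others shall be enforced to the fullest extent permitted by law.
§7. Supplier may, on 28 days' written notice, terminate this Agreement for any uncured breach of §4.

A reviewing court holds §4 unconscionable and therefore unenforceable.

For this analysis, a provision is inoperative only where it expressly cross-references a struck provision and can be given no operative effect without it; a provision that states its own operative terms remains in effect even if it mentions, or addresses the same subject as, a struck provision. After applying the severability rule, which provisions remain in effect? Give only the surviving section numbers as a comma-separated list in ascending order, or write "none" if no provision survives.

§4 is struck. §5 operates only by reference to §4, so it falls with §4. The only function of §7 is the termination right for breach of §4, so it cannot stand once §4 is removed. §1 mentions §4 but its own obligation stands independently of §4, so §1 is not affected. Under the severability clause in §6, the remaining provisions continue in force. The provisions still in force are §1, §2, §3, and §6.

1, 2, 3, 6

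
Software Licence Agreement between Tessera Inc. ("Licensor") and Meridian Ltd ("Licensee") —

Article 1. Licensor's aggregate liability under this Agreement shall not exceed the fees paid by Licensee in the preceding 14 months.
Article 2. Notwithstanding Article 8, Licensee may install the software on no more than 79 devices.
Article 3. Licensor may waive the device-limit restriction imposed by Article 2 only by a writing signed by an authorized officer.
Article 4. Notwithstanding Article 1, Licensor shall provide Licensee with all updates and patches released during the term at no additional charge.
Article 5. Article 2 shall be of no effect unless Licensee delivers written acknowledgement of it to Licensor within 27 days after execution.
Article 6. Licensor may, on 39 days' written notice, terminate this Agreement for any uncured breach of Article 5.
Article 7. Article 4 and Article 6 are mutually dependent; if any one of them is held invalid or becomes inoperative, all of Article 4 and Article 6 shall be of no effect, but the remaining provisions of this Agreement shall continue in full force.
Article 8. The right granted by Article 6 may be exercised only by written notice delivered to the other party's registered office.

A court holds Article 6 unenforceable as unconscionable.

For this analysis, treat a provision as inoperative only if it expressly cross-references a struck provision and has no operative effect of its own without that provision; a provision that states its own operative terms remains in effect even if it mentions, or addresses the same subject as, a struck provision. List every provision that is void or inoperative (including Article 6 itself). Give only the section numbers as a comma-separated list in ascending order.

4, 6, 8

Article 6 is struck. Article 8 has no operative effect of its own apart from Article 6 and is therefore inoperative. Although Article 2 refers to Article 8, its operative terms do not depend on Article 8, so it remains in effect. Article 7 declares Article 4 and Article 6 mutually dependent; since one of them has fallen, all of them are of no effect. That brings down Article 4 as well. The remainder continues in force under Article 7. That leaves Article 1, Article 2, Article 3, Article 5, and Article 7 in effect.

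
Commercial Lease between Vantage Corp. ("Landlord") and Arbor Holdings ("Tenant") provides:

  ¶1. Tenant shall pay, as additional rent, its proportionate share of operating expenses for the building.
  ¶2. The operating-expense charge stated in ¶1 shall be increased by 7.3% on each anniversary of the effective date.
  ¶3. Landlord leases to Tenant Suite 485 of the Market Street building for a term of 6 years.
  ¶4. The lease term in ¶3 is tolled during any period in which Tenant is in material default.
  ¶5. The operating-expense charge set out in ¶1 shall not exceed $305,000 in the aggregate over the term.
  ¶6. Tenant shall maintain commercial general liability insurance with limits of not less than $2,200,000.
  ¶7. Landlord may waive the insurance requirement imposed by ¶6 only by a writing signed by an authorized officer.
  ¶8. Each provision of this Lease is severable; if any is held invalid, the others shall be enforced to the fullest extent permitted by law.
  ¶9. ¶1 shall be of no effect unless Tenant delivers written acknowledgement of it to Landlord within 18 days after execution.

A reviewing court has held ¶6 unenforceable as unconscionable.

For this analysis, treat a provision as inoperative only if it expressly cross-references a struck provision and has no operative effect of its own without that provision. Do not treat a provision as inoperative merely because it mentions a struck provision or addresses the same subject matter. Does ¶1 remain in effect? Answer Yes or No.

¶6 is struck. ¶7 has no operative effect of its own apart from ¶6 and is therefore inoperative. Under the severability clause in ¶8, the remaining provisions continue in force. The provisions still in force are ¶1, ¶2, ¶3, ¶4, ¶5, ¶8, and ¶9. ¶1 is among the surviving provisions, so the answer is yes.

Yes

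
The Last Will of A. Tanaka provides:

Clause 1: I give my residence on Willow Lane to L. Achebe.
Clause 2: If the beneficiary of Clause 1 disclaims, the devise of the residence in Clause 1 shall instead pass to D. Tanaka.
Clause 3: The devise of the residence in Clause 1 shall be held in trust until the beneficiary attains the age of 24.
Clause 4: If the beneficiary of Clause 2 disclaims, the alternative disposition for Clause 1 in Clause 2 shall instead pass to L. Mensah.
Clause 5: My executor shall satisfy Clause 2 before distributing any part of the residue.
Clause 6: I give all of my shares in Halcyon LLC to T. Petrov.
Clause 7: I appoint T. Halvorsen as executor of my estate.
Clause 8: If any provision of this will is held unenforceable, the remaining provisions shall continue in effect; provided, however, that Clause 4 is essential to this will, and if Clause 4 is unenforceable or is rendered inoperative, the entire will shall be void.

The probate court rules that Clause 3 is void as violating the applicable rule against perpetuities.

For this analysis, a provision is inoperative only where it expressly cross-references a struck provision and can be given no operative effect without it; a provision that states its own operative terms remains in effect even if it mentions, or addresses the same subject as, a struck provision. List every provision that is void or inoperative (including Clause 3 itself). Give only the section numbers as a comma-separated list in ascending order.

Clause 3 is struck. Nothing else in the will is defined by reference to Clause 3. Clause 8 makes Clause 4 an essential term, but Clause 4 is unaffected, so the severability proviso in Clause 8 preserves the remaining provisions. Clause 1, Clause 2, Clause 4, Clause 5, Clause 6, Clause 7, and Clause 8 remain in effect.

3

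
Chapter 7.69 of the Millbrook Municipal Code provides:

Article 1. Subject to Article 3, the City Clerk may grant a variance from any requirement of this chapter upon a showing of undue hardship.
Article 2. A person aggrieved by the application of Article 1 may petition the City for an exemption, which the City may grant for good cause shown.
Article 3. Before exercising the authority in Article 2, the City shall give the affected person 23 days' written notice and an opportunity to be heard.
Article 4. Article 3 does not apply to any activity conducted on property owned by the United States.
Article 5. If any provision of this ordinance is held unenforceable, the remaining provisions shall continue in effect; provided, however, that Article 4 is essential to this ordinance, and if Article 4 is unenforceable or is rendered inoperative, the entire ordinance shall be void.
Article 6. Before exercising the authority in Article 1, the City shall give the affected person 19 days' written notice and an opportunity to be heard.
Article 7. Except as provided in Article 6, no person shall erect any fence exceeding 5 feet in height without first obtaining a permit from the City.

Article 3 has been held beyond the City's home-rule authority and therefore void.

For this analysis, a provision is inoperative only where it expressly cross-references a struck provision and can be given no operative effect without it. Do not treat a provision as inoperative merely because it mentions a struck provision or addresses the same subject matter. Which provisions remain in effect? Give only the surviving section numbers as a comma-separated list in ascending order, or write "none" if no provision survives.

none

Article 3 is struck. Article 4 operates only by reference to Article 3, so it falls with Article 3. Article 5 makes Article 4 an essential term, and Article 4 has been rendered inoperative by the cascade; under Article 5, the entire ordinance is therefore void. No provision of the ordinance survives.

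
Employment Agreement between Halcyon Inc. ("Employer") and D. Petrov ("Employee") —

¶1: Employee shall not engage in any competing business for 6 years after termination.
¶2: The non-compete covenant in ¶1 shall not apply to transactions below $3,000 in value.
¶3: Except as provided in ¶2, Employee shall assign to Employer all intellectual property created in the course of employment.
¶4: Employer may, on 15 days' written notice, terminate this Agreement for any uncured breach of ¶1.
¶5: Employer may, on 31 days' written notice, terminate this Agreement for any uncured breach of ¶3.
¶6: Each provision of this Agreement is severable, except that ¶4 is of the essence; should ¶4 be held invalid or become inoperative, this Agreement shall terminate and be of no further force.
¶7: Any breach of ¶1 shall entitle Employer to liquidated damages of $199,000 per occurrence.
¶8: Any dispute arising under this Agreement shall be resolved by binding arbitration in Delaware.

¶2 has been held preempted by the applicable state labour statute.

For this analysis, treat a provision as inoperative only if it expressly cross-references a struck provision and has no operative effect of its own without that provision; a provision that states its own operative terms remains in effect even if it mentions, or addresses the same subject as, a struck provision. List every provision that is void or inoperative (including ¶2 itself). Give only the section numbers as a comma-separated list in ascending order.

¶2 is struck. Although ¶3 refers to ¶2, its operative terms do not depend on ¶2, so it remains in effect. No other provision's operative terms depend on ¶2. ¶6 makes ¶4 an essential term, but ¶4 is unaffected, so the severability proviso in ¶6 preserves the remaining provisions. ¶1, ¶3, ¶4, ¶5, ¶6, ¶7, and ¶8 remain in effect.

2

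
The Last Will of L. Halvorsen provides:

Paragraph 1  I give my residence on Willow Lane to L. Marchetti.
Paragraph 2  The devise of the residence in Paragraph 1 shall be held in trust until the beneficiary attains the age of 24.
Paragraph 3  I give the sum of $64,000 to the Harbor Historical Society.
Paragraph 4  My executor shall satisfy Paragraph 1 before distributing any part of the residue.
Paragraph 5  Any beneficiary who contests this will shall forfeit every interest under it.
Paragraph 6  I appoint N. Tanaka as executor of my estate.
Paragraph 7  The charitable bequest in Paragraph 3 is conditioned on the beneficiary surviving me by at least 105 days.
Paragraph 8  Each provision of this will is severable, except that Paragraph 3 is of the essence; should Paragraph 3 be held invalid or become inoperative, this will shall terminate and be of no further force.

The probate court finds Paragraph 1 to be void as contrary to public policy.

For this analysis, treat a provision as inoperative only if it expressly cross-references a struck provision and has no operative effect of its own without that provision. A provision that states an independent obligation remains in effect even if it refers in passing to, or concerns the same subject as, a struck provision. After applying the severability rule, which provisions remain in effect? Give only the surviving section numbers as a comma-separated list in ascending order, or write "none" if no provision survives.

3, 5, 6, 7, 8

Paragraph 1 is struck. The only function of Paragraph 2 is the trust for Paragraph 1, so it cannot stand once Paragraph 1 is removed. Paragraph 4 has no operative effect of its own apart from Paragraph 1 and is therefore inoperative. Paragraph 8 makes Paragraph 3 an essential term, but Paragraph 3 is unaffected, so the severability proviso in Paragraph 8 preserves the remaining provisions. That leaves Paragraph 3, Paragraph 5, Paragraph 6, Paragraph 7, and Paragraph 8 in effect.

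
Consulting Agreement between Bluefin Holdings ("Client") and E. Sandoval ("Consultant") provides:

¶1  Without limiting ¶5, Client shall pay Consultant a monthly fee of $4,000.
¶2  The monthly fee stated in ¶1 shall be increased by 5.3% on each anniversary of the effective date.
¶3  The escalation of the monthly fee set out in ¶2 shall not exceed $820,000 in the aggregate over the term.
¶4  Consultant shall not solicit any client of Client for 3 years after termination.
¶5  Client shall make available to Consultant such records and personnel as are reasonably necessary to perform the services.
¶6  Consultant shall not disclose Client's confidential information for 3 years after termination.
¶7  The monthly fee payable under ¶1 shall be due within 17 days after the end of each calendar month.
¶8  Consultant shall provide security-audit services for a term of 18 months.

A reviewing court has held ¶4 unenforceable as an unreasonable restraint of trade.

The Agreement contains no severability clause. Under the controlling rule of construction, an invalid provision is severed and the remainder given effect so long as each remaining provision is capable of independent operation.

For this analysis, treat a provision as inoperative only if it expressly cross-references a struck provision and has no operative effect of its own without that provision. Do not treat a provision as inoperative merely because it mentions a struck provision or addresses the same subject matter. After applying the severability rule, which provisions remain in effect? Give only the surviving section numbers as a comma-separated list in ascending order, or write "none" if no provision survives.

¶4 is struck. Nothing else in the Agreement is defined by reference to ¶4. Under the stated default rule, only provisions that cannot operate independently fall away; the rest are enforced. That leaves ¶1, ¶2, ¶3, ¶5, ¶6, ¶7, and ¶8 in effect.

1, 2, 3, 5, 6, 7, 8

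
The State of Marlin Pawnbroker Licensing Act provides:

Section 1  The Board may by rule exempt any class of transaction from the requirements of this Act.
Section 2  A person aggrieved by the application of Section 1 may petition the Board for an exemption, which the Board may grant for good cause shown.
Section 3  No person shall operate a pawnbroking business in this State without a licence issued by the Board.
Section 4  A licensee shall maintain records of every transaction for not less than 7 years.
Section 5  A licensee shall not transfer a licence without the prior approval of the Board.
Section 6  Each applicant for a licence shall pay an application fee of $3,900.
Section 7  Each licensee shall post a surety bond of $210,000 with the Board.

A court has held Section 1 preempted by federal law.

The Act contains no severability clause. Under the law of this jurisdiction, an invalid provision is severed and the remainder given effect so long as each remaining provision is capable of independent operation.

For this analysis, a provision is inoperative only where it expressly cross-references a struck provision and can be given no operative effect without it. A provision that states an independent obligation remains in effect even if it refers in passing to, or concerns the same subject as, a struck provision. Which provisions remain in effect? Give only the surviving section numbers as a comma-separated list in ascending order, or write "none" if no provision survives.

Section 1 is struck. Section 2 has no operative effect of its own apart from Section 1 and is therefore inoperative. With no severability clause, the stated default rule severs what cannot stand and enforces each remaining provision that can operate on its own. The provisions still in force are Section 3, Section 4, Section 5, Section 6, and Section 7.

3, 4, 5, 6, 7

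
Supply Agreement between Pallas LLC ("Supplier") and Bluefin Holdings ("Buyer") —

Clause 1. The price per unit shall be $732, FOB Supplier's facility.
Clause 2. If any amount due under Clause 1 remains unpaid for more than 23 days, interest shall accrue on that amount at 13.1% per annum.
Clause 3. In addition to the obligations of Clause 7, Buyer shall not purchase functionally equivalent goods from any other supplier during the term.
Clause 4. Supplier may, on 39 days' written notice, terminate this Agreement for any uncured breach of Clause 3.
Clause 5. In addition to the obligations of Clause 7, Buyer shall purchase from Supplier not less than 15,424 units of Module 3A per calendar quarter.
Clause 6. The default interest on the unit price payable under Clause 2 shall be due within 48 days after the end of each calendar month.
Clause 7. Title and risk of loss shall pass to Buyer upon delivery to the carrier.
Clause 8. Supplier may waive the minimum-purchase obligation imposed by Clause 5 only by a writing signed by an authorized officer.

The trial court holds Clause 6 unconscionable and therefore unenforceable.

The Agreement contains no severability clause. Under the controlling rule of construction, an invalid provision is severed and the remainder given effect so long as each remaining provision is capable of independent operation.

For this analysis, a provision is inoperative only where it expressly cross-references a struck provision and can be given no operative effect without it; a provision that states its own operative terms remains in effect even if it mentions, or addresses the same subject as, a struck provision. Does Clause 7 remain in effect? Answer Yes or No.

Clause 6 is struck. No other provision's operative terms depend on Clause 6. With no severability clause, the stated default rule severs what cannot stand and enforces each remaining provision that can operate on its own. The provisions still in force are Clause 1, Clause 2, Clause 3, Clause 4, Clause 5, Clause 7, and Clause 8. Clause 7 is among the surviving provisions, so the answer is yes.

Yes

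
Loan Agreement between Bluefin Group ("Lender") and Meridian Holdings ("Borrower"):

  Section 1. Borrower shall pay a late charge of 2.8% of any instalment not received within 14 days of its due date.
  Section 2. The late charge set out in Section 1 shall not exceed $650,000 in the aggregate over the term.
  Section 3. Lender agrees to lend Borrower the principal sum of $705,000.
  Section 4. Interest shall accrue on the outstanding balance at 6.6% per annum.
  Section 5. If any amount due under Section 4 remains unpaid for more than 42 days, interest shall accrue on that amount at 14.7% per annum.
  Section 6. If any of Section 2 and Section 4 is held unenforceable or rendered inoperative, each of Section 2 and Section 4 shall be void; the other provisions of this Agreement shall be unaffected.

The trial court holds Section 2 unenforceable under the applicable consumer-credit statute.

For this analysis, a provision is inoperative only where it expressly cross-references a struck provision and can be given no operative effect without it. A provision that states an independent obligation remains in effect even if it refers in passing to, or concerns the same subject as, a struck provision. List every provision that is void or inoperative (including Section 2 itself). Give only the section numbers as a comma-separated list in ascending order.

Section 2 is struck. No other provision's operative terms depend on Section 2. Section 6 declares Section 2 and Section 4 mutually dependent; since one of them has fallen, all of them are of no effect. That brings down Section 4 as well. Section 5 in turn depends solely on a provision now struck and likewise falls. The remainder continues in force under Section 6. Section 1, Section 3, and Section 6 remain in effect.

2, 4, 5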